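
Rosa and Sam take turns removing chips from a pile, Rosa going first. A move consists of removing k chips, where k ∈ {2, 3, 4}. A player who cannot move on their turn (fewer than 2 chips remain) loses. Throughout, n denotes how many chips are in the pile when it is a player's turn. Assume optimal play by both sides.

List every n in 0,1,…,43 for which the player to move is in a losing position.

0, 1, 6, 7, 12, 13, 18, 19, 24, 25, 30, 31, 36, 37, 42, 43

Build the W/L table. Terminal = L. A non-terminal position is W if it has a move to some L; otherwise it is L.
n=0: no move → L
n=1: no move → L
n=2: W (go to 0, an L position)
n=3: W (go to 1, an L position)
n=4: W (go to 1, an L position)
n=5: W (go to 1, an L position)
n=6: L (options 4(W), 3(W), 2(W) are all W)
n=7: L (options 5(W), 4(W), 3(W) are all W)
n=8: W (go to 6, an L position)
n=9: W (go to 7, an L position)
n=10: W (go to 7, an L position)
n=11: W (go to 7, an L position)
n=12: L (options 10(W), 9(W), 8(W) are all W)
n=13: L (options 11(W), 10(W), 9(W) are all W)
n=14: W (go to 12, an L position)
n=15: W (go to 13, an L position)
n=16: W (go to 13, an L position)
n=17: W (go to 13, an L position)
n=18: L (options 16(W), 15(W), 14(W) are all W)
n=19: L (options 17(W), 16(W), 15(W) are all W)
n=20: W (go to 18, an L position)
n=21: W (go to 19, an L position)
n=22: W (go to 19, an L position)
n=23: W (go to 19, an L position)
n=24: L (options 22(W), 21(W), 20(W) are all W)
n=25: L (options 23(W), 22(W), 21(W) are all W)
n=26: W (go to 24, an L position)
n=27: W (go to 25, an L position)
n=28: W (go to 25, an L position)
n=29: W (go to 25, an L position)
n=30: L (options 28(W), 27(W), 26(W) are all W)
n=31: L (options 29(W), 28(W), 27(W) are all W)
n=32: W (go to 30, an L position)
n=33: W (go to 31, an L position)
n=34: W (go to 31, an L position)
n=35: W (go to 31, an L position)
n=36: L (options 34(W), 33(W), 32(W) are all W)
n=37: L (options 35(W), 34(W), 33(W) are all W)
n=38: W (go to 36, an L position)
n=39: W (go to 37, an L position)
n=40: W (go to 37, an L position)
n=41: W (go to 37, an L position)
n=42: L (options 40(W), 39(W), 38(W) are all W)
n=43: L (options 41(W), 40(W), 39(W) are all W)
Reading off the rows marked L gives the requested list; there are 16 such values of n.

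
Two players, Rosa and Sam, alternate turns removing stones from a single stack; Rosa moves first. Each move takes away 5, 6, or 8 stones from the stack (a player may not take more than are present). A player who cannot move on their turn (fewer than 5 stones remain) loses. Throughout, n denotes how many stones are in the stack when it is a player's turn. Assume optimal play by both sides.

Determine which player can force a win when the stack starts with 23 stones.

Rosa wins.

Build the W/L table. Terminal = L. A non-terminal position is W if it has a move to some L; otherwise it is L.
n=0: no move → L
n=1: no move → L
n=2: no move → L
n=3: no move → L
n=4: no move → L
n=5: reaches L-position 0 → W
n=6: reaches L-position 1 → W
n=7: reaches L-position 2 → W
n=8: reaches L-position 3 → W
n=9: reaches L-position 4 → W
n=10: reaches L-position 4 → W
n=11: reaches L-position 3 → W
n=12: reaches L-position 4 → W
n=13: only reaches 8(W), 7(W), 5(W), all W → L
n=14: only reaches 9(W), 8(W), 6(W), all W → L
n=15: only reaches 10(W), 9(W), 7(W), all W → L
n=16: only reaches 11(W), 10(W), 8(W), all W → L
n=17: only reaches 12(W), 11(W), 9(W), all W → L
n=18: reaches L-position 13 → W
n=19: reaches L-position 14 → W
n=20: reaches L-position 15 → W
n=21: reaches L-position 16 → W
n=22: reaches L-position 17 → W
n=23: reaches L-position 17 → W
From 23 Rosa can remove 6, leaving 17, reaching an L position.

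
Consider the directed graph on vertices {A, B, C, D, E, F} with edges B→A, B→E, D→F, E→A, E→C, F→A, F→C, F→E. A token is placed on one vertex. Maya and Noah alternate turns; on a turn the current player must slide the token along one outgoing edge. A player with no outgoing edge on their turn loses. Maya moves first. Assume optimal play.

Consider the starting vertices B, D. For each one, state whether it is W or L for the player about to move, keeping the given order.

Use the standard recursion: the mover loses at a terminal position; elsewhere, the mover wins exactly when some move hands the opponent an L position.
Every edge goes from a vertex to one that appears earlier in the order C, A, E, F, D, B, so processing vertices in that order labels each vertex after all of its successors.
C: no outgoing edge → L
A: no outgoing edge → L
E: →A(L), so W
F: →A(L), so W
D: →F(W) only, which is W, so L
B: →A(L), so W

B: W, D: L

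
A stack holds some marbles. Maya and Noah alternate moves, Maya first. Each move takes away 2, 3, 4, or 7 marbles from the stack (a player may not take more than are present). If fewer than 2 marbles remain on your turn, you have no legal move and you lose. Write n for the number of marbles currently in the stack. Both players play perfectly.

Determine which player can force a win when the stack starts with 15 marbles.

Maya wins.

Use the standard recursion: the mover loses at a terminal position; elsewhere, the mover wins exactly when some move hands the opponent an L position.
n=0: no move → L
n=1: no move → L
n=2: can move to 0, which is L ⇒ W
n=3: can move to 1, which is L ⇒ W
n=4: can move to 1, which is L ⇒ W
n=5: can move to 1, which is L ⇒ W
n=6: moves to 4(W), 3(W), 2(W); every one is W ⇒ L
n=7: can move to 0, which is L ⇒ W
n=8: can move to 6, which is L ⇒ W
n=9: can move to 6, which is L ⇒ W
n=10: can move to 6, which is L ⇒ W
n=11: moves to 9(W), 8(W), 7(W), 4(W); every one is W ⇒ L
n=12: moves to 10(W), 9(W), 8(W), 5(W); every one is W ⇒ L
n=13: can move to 11, which is L ⇒ W
n=14: can move to 12, which is L ⇒ W
n=15: can move to 12, which is L ⇒ W
The starting position 15 is W: Maya should remove 3, leaving 12, handing over an L position.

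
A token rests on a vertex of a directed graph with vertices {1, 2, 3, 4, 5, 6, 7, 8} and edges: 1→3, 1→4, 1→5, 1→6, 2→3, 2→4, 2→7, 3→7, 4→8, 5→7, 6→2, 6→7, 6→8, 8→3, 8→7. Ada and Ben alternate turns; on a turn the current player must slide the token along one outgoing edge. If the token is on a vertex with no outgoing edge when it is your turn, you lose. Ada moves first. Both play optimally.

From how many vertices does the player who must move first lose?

Compute win/loss labels from the base case upward. A position with no move is L. Any other position is W if it can reach an L in one move, else L.
Every edge goes from a vertex to one that appears earlier in the order 7, 3, 8, 4, 2, 6, 5, 1, so processing vertices in that order labels each vertex after all of its successors.
7: no outgoing edge → L
3: →7(L), so W
8: →7(L), so W
4: →8(W) only, which is W, so L
2: →4(L), so W
6: →7(L), so W
5: →7(L), so W
1: →4(L), so W
The L vertices are 4, 7; that is 2 in all.

2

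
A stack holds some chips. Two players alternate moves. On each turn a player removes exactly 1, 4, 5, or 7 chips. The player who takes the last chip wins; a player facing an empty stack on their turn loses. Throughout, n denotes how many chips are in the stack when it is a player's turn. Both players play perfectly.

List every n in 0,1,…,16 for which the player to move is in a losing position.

0, 2, 8, 10, 16

Label each position W (a win for the player to move) or L (a loss). A position with no legal move is L; any other position is W exactly when some move reaches an L, and L when every move reaches a W.
n=0: no move → L
n=1: W (go to 0, an L position)
n=2: L (sole option 1(W) is W)
n=3: W (go to 2, an L position)
n=4: W (go to 0, an L position)
n=5: W (go to 0, an L position)
n=6: W (go to 2, an L position)
n=7: W (go to 2, an L position)
n=8: L (options 7(W), 4(W), 3(W), 1(W) are all W)
n=9: W (go to 8, an L position)
n=10: L (options 9(W), 6(W), 5(W), 3(W) are all W)
n=11: W (go to 10, an L position)
n=12: W (go to 8, an L position)
n=13: W (go to 8, an L position)
n=14: W (go to 10, an L position)
n=15: W (go to 10, an L position)
n=16: L (options 15(W), 12(W), 11(W), 9(W) are all W)
Reading off the rows marked L gives the requested list; there are 5 such values of n.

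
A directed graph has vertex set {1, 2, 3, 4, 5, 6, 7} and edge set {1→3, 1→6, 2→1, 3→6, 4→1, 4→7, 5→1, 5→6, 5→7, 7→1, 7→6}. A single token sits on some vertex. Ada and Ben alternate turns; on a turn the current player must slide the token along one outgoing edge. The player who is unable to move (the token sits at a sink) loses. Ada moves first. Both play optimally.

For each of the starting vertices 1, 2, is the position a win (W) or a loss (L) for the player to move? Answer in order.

Positions with no move are L. A position that does have a move is losing for the player to move precisely when every available move leads to a winning position for the opponent. Fill in the labels:
Every edge goes from a vertex to one that appears earlier in the order 6, 3, 1, 7, 5, 2, 4, so processing vertices in that order labels each vertex after all of its successors.
6: no outgoing edge → L
3: can move to 6, which is L ⇒ W
1: can move to 6, which is L ⇒ W
7: can move to 6, which is L ⇒ W
5: can move to 6, which is L ⇒ W
2: the only move is to 1(W), a W ⇒ L
4: moves to 7(W), 1(W); every one is W ⇒ L

1: W, 2: L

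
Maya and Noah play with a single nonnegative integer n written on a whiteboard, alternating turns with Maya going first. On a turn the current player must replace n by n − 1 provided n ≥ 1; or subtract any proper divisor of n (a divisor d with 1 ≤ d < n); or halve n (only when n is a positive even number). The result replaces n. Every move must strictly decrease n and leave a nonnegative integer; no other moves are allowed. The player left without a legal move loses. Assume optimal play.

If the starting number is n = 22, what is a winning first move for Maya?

Use the standard recursion: the mover loses at a terminal position; elsewhere, the mover wins exactly when some move hands the opponent an L position.
n=0: no move → L
n=1: can move to 0, which is L ⇒ W
n=2: the only move is to 1(W), a W ⇒ L
n=3: can move to 2, which is L ⇒ W
n=4: can move to 2, which is L ⇒ W
n=5: the only move is to 4(W), a W ⇒ L
n=6: can move to 5, which is L ⇒ W
n=7: the only move is to 6(W), a W ⇒ L
n=8: can move to 7, which is L ⇒ W
n=9: moves to 6(W), 8(W); every one is W ⇒ L
n=10: can move to 5, which is L ⇒ W
n=11: the only move is to 10(W), a W ⇒ L
n=12: can move to 9, which is L ⇒ W
n=13: the only move is to 12(W), a W ⇒ L
n=14: can move to 7, which is L ⇒ W
n=15: moves to 10(W), 12(W), 14(W); every one is W ⇒ L
n=16: can move to 15, which is L ⇒ W
n=17: the only move is to 16(W), a W ⇒ L
n=18: can move to 9, which is L ⇒ W
n=19: the only move is to 18(W), a W ⇒ L
n=20: can move to 15, which is L ⇒ W
n=21: moves to 14(W), 18(W), 20(W); every one is W ⇒ L
n=22: can move to 11, which is L ⇒ W
From 22, the L positions reachable in one move are: 11, 21. Any move reaching one of these is winning.

Move to 11.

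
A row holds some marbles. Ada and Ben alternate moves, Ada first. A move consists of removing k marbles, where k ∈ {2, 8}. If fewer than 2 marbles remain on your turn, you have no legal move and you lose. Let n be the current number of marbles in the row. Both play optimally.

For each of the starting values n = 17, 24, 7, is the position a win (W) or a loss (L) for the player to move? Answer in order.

Work bottom-up. With no move the player to move loses. Otherwise the position is W if at least one move leads to an L position for the opponent, and L if every move leads to a W.
n=0: no move → L
n=1: no move → L
n=2: can move to 0, which is L ⇒ W
n=3: can move to 1, which is L ⇒ W
n=4: the only move is to 2(W), a W ⇒ L
n=5: the only move is to 3(W), a W ⇒ L
n=6: can move to 4, which is L ⇒ W
n=7: can move to 5, which is L ⇒ W
n=8: can move to 0, which is L ⇒ W
n=9: can move to 1, which is L ⇒ W
n=10: moves to 8(W), 2(W); every one is W ⇒ L
n=11: moves to 9(W), 3(W); every one is W ⇒ L
n=12: can move to 10, which is L ⇒ W
n=13: can move to 11, which is L ⇒ W
n=14: moves to 12(W), 6(W); every one is W ⇒ L
n=15: moves to 13(W), 7(W); every one is W ⇒ L
n=16: can move to 14, which is L ⇒ W
n=17: can move to 15, which is L ⇒ W
n=18: can move to 10, which is L ⇒ W
n=19: can move to 11, which is L ⇒ W
n=20: moves to 18(W), 12(W); every one is W ⇒ L
n=21: moves to 19(W), 13(W); every one is W ⇒ L
n=22: can move to 20, which is L ⇒ W
n=23: can move to 21, which is L ⇒ W
n=24: moves to 22(W), 16(W); every one is W ⇒ L

17: W, 24: L, 7: W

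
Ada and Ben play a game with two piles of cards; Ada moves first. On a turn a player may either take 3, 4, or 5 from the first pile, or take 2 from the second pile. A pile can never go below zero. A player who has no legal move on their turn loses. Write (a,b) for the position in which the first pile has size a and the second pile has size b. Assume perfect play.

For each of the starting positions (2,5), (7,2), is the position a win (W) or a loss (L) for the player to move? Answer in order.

(2,5): L, (7,2): W

Classify positions by backward induction: terminal positions (no move available) are L. From any other position, the mover wins iff some move reaches an L.
No move ever increases a pile, so every position that can arise here has a ≤ 7 and b ≤ 5; it is enough to label the cells with 0 ≤ a ≤ 7 and 0 ≤ b ≤ 5.
Every move lowers a or b (never raises either), so fill the grid row by row in increasing a, and left to right within a row: each cell's successors are then already labelled.
      b=0  b=1  b=2  b=3  b=4  b=5
a=0:    L    L    W    W    L    L
a=1:    L    L    W    W    L    L
a=2:    L    L    W    W    L    L
a=3:    W    W    L    L    W    W
a=4:    W    W    L    L    W    W
a=5:    W    W    L    L    W    W
a=6:    W    W    W    W    W    W
a=7:    W    W    W    W    W    W
Cells with no legal move (terminal, hence L): (0,0), (0,1), (1,0), (1,1), (2,0), (2,1).
The remaining L cells, each justified by listing all of its moves:
(0,4): L (sole option (0,2)(W) is W)
(0,5): L (sole option (0,3)(W) is W)
(1,4): L (sole option (1,2)(W) is W)
(1,5): L (sole option (1,3)(W) is W)
(2,4): L (sole option (2,2)(W) is W)
(2,5): L (sole option (2,3)(W) is W)
(3,2): L (options (0,2)(W), (3,0)(W) are all W)
(3,3): L (options (0,3)(W), (3,1)(W) are all W)
(4,2): L (options (1,2)(W), (0,2)(W), (4,0)(W) are all W)
(4,3): L (options (1,3)(W), (0,3)(W), (4,1)(W) are all W)
(5,2): L (options (2,2)(W), (1,2)(W), (0,2)(W), (5,0)(W) are all W)
(5,3): L (options (2,3)(W), (1,3)(W), (0,3)(W), (5,1)(W) are all W)
Every other cell has at least one move into one of the L cells above, so it is W.
(2,5): one of the L cells justified above, so L
(7,2): the move to (4,2) reaches an L cell, so W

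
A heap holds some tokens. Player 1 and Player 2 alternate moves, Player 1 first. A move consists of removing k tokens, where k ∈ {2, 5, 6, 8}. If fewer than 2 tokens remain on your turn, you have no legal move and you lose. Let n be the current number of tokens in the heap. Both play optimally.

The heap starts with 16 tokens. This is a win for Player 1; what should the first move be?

Label each position W (a win for the player to move) or L (a loss). A position with no legal move is L; any other position is W exactly when some move reaches an L, and L when every move reaches a W.
n=0: no move → L
n=1: no move → L
n=2: reaches L-position 0 → W
n=3: reaches L-position 1 → W
n=4: only reaches 2(W), which is W → L
n=5: reaches L-position 0 → W
n=6: reaches L-position 4 → W
n=7: reaches L-position 1 → W
n=8: reaches L-position 0 → W
n=9: reaches L-position 4 → W
n=10: reaches L-position 4 → W
n=11: only reaches 9(W), 6(W), 5(W), 3(W), all W → L
n=12: reaches L-position 4 → W
n=13: reaches L-position 11 → W
n=14: only reaches 12(W), 9(W), 8(W), 6(W), all W → L
n=15: only reaches 13(W), 10(W), 9(W), 7(W), all W → L
n=16: reaches L-position 14 → W
From 16, the L positions reachable in one move are: 14, 11. Any move reaching one of these is winning.

Remove 2, leaving 14.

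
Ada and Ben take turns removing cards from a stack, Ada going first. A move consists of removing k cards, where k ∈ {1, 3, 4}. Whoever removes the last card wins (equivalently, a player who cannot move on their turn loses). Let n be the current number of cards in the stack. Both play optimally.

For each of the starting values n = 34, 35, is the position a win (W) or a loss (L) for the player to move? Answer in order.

Work bottom-up. With no move the player to move loses. Otherwise the position is W if at least one move leads to an L position for the opponent, and L if every move leads to a W.
n=0: no move → L
n=1: W (go to 0, an L position)
n=2: L (sole option 1(W) is W)
n=3: W (go to 2, an L position)
n=4: W (go to 0, an L position)
n=5: W (go to 2, an L position)
n=6: W (go to 2, an L position)
n=7: L (options 6(W), 4(W), 3(W) are all W)
n=8: W (go to 7, an L position)
n=9: L (options 8(W), 6(W), 5(W) are all W)
n=10: W (go to 9, an L position)
n=11: W (go to 7, an L position)
n=12: W (go to 9, an L position)
n=13: W (go to 9, an L position)
n=14: L (options 13(W), 11(W), 10(W) are all W)
n=15: W (go to 14, an L position)
n=16: L (options 15(W), 13(W), 12(W) are all W)
n=17: W (go to 16, an L position)
n=18: W (go to 14, an L position)
n=19: W (go to 16, an L position)
n=20: W (go to 16, an L position)
n=21: L (options 20(W), 18(W), 17(W) are all W)
n=22: W (go to 21, an L position)
n=23: L (options 22(W), 20(W), 19(W) are all W)
n=24: W (go to 23, an L position)
n=25: W (go to 21, an L position)
n=26: W (go to 23, an L position)
n=27: W (go to 23, an L position)
n=28: L (options 27(W), 25(W), 24(W) are all W)
n=29: W (go to 28, an L position)
n=30: L (options 29(W), 27(W), 26(W) are all W)
n=31: W (go to 30, an L position)
n=32: W (go to 28, an L position)
n=33: W (go to 30, an L position)
n=34: W (go to 30, an L position)
n=35: L (options 34(W), 32(W), 31(W) are all W)

34: W, 35: L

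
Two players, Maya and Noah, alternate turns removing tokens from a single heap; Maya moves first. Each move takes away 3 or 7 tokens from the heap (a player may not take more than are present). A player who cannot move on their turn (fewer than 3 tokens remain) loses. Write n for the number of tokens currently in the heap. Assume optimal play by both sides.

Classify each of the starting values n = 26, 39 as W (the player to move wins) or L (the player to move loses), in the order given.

26: L, 39: W

Positions with no move are L. A position that does have a move is losing for the player to move precisely when every available move leads to a winning position for the opponent. Fill in the labels:
n=0: no move → L
n=1: no move → L
n=2: no move → L
n=3: reaches L-position 0 → W
n=4: reaches L-position 1 → W
n=5: reaches L-position 2 → W
n=6: only reaches 3(W), which is W → L
n=7: reaches L-position 0 → W
n=8: reaches L-position 1 → W
n=9: reaches L-position 6 → W
n=10: only reaches 7(W), 3(W), all W → L
n=11: only reaches 8(W), 4(W), all W → L
n=12: only reaches 9(W), 5(W), all W → L
n=13: reaches L-position 10 → W
n=14: reaches L-position 11 → W
n=15: reaches L-position 12 → W
n=16: only reaches 13(W), 9(W), all W → L
n=17: reaches L-position 10 → W
n=18: reaches L-position 11 → W
n=19: reaches L-position 16 → W
n=20: only reaches 17(W), 13(W), all W → L
n=21: only reaches 18(W), 14(W), all W → L
n=22: only reaches 19(W), 15(W), all W → L
n=23: reaches L-position 20 → W
n=24: reaches L-position 21 → W
n=25: reaches L-position 22 → W
n=26: only reaches 23(W), 19(W), all W → L
n=27: reaches L-position 20 → W
n=28: reaches L-position 21 → W
n=29: reaches L-position 26 → W
n=30: only reaches 27(W), 23(W), all W → L
n=31: only reaches 28(W), 24(W), all W → L
n=32: only reaches 29(W), 25(W), all W → L
n=33: reaches L-position 30 → W
n=34: reaches L-position 31 → W
n=35: reaches L-position 32 → W
n=36: only reaches 33(W), 29(W), all W → L
n=37: reaches L-position 30 → W
n=38: reaches L-position 31 → W
n=39: reaches L-position 36 → W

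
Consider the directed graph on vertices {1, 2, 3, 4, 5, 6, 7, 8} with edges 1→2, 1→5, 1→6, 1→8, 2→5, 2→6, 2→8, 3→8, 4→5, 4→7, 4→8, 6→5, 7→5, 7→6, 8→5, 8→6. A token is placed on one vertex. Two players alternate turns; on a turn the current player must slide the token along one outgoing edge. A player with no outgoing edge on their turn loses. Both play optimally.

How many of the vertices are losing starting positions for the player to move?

Classify positions by backward induction: terminal positions (no move available) are L. From any other position, the mover wins iff some move reaches an L.
Every edge goes from a vertex to one that appears earlier in the order 5, 6, 7, 8, 2, 4, 1, 3, so processing vertices in that order labels each vertex after all of its successors.
5: no outgoing edge → L
6: reaches L-position 5 → W
7: reaches L-position 5 → W
8: reaches L-position 5 → W
2: reaches L-position 5 → W
4: reaches L-position 5 → W
1: reaches L-position 5 → W
3: only reaches 8(W), which is W → L
The L vertices are 3, 5; that is 2 in all.

2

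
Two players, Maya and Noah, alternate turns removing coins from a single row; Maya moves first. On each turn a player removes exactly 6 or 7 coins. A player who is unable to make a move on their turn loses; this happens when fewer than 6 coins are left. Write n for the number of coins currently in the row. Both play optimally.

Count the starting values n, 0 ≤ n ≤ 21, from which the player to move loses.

12

Work bottom-up. With no move the player to move loses. Otherwise the position is W if at least one move leads to an L position for the opponent, and L if every move leads to a W.
n=0: no move → L
n=1: no move → L
n=2: no move → L
n=3: no move → L
n=4: no move → L
n=5: no move → L
n=6: →0(L), so W
n=7: →1(L), so W
n=8: →2(L), so W
n=9: →3(L), so W
n=10: →4(L), so W
n=11: →5(L), so W
n=12: →5(L), so W
n=13: →7(W), 6(W) — all W, so L
n=14: →8(W), 7(W) — all W, so L
n=15: →9(W), 8(W) — all W, so L
n=16: →10(W), 9(W) — all W, so L
n=17: →11(W), 10(W) — all W, so L
n=18: →12(W), 11(W) — all W, so L
n=19: →13(L), so W
n=20: →14(L), so W
n=21: →15(L), so W
L entries with 0 ≤ n ≤ 21: n = 0, 1, 2, 3, 4, 5, 13, 14, 15, 16, 17, 18; that makes 12.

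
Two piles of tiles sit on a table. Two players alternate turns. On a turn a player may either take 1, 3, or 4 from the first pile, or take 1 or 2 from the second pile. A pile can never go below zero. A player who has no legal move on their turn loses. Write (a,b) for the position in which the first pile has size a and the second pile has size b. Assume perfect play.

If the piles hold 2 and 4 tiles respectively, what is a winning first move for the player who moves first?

Classify positions by backward induction: terminal positions (no move available) are L. From any other position, the mover wins iff some move reaches an L.
No move ever increases a pile, so every position that can arise here has a ≤ 2 and b ≤ 4; it is enough to label the cells with 0 ≤ a ≤ 2 and 0 ≤ b ≤ 4.
Every move lowers a or b (never raises either), so fill the grid row by row in increasing a, and left to right within a row: each cell's successors are then already labelled.
      b=0  b=1  b=2  b=3  b=4
a=0:    L    W    W    L    W
a=1:    W    L    W    W    L
a=2:    L    W    W    L    W
Cells with no legal move (terminal, hence L): (0,0).
The remaining L cells, each justified by listing all of its moves:
(0,3): only reaches (0,2)(W), (0,1)(W), all W → L
(1,1): only reaches (0,1)(W), (1,0)(W), all W → L
(1,4): only reaches (0,4)(W), (1,3)(W), (1,2)(W), all W → L
(2,0): only reaches (1,0)(W), which is W → L
(2,3): only reaches (1,3)(W), (2,2)(W), (2,1)(W), all W → L
Every other cell has at least one move into one of the L cells above, so it is W.
From (2,4), the L positions reachable in one move are: (1,4), (2,3). Any move reaching one of these is winning.

Move to (1,4).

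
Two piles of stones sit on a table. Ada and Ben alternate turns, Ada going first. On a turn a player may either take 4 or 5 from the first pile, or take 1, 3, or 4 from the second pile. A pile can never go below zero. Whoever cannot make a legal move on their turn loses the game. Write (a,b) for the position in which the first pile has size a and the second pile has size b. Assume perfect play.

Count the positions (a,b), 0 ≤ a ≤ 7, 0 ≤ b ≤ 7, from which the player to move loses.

Classify positions by backward induction: terminal positions (no move available) are L. From any other position, the mover wins iff some move reaches an L.
Every move lowers a or b (never raises either), so fill the grid row by row in increasing a, and left to right within a row: each cell's successors are then already labelled.
      b=0  b=1  b=2  b=3  b=4  b=5  b=6  b=7
a=0:    L    W    L    W    W    W    W    L
a=1:    L    W    L    W    W    W    W    L
a=2:    L    W    L    W    W    W    W    L
a=3:    L    W    L    W    W    W    W    L
a=4:    W    L    W    L    W    W    W    W
a=5:    W    L    W    L    W    W    W    W
a=6:    W    L    W    L    W    W    W    W
a=7:    W    L    W    L    W    W    W    W
Cells with no legal move (terminal, hence L): (0,0), (1,0), (2,0), (3,0).
The remaining L cells, each justified by listing all of its moves:
(0,2): only reaches (0,1)(W), which is W → L
(0,7): only reaches (0,6)(W), (0,4)(W), (0,3)(W), all W → L
(1,2): only reaches (1,1)(W), which is W → L
(1,7): only reaches (1,6)(W), (1,4)(W), (1,3)(W), all W → L
(2,2): only reaches (2,1)(W), which is W → L
(2,7): only reaches (2,6)(W), (2,4)(W), (2,3)(W), all W → L
(3,2): only reaches (3,1)(W), which is W → L
(3,7): only reaches (3,6)(W), (3,4)(W), (3,3)(W), all W → L
(4,1): only reaches (0,1)(W), (4,0)(W), all W → L
(4,3): only reaches (0,3)(W), (4,2)(W), (4,0)(W), all W → L
(5,1): only reaches (1,1)(W), (0,1)(W), (5,0)(W), all W → L
(5,3): only reaches (1,3)(W), (0,3)(W), (5,2)(W), (5,0)(W), all W → L
(6,1): only reaches (2,1)(W), (1,1)(W), (6,0)(W), all W → L
(6,3): only reaches (2,3)(W), (1,3)(W), (6,2)(W), (6,0)(W), all W → L
(7,1): only reaches (3,1)(W), (2,1)(W), (7,0)(W), all W → L
(7,3): only reaches (3,3)(W), (2,3)(W), (7,2)(W), (7,0)(W), all W → L
Every other cell has at least one move into one of the L cells above, so it is W.
L cells per row: a=0: 3, a=1: 3, a=2: 3, a=3: 3, a=4: 2, a=5: 2, a=6: 2, a=7: 2; total 20.

20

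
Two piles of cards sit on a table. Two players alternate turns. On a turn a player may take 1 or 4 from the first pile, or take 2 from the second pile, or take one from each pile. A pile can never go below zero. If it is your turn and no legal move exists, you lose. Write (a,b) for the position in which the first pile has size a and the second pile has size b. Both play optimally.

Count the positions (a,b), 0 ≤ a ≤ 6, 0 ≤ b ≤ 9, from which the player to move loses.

27

Label each position W (a win for the player to move) or L (a loss). A position with no legal move is L; any other position is W exactly when some move reaches an L, and L when every move reaches a W.
Every move lowers a or b (never raises either), so fill the grid row by row in increasing a, and left to right within a row: each cell's successors are then already labelled.
      b=0  b=1  b=2  b=3  b=4  b=5  b=6  b=7  b=8  b=9
a=0:    L    L    W    W    L    L    W    W    L    L
a=1:    W    W    W    L    W    W    W    L    W    W
a=2:    L    L    W    W    W    L    L    W    W    L
a=3:    W    W    W    L    L    W    W    W    L    W
a=4:    W    W    L    W    W    W    L    L    W    W
a=5:    L    L    W    W    L    L    W    W    W    L
a=6:    W    W    W    L    W    W    W    L    L    W
Cells with no legal move (terminal, hence L): (0,0), (0,1).
The remaining L cells, each justified by listing all of its moves:
(0,4): →(0,2)(W) only, which is W, so L
(0,5): →(0,3)(W) only, which is W, so L
(0,8): →(0,6)(W) only, which is W, so L
(0,9): →(0,7)(W) only, which is W, so L
(1,3): →(0,3)(W), (1,1)(W), (0,2)(W) — all W, so L
(1,7): →(0,7)(W), (1,5)(W), (0,6)(W) — all W, so L
(2,0): →(1,0)(W) only, which is W, so L
(2,1): →(1,1)(W), (1,0)(W) — all W, so L
(2,5): →(1,5)(W), (2,3)(W), (1,4)(W) — all W, so L
(2,6): →(1,6)(W), (2,4)(W), (1,5)(W) — all W, so L
(2,9): →(1,9)(W), (2,7)(W), (1,8)(W) — all W, so L
(3,3): →(2,3)(W), (3,1)(W), (2,2)(W) — all W, so L
(3,4): →(2,4)(W), (3,2)(W), (2,3)(W) — all W, so L
(3,8): →(2,8)(W), (3,6)(W), (2,7)(W) — all W, so L
(4,2): →(3,2)(W), (0,2)(W), (4,0)(W), (3,1)(W) — all W, so L
(4,6): →(3,6)(W), (0,6)(W), (4,4)(W), (3,5)(W) — all W, so L
(4,7): →(3,7)(W), (0,7)(W), (4,5)(W), (3,6)(W) — all W, so L
(5,0): →(4,0)(W), (1,0)(W) — all W, so L
(5,1): →(4,1)(W), (1,1)(W), (4,0)(W) — all W, so L
(5,4): →(4,4)(W), (1,4)(W), (5,2)(W), (4,3)(W) — all W, so L
(5,5): →(4,5)(W), (1,5)(W), (5,3)(W), (4,4)(W) — all W, so L
(5,9): →(4,9)(W), (1,9)(W), (5,7)(W), (4,8)(W) — all W, so L
(6,3): →(5,3)(W), (2,3)(W), (6,1)(W), (5,2)(W) — all W, so L
(6,7): →(5,7)(W), (2,7)(W), (6,5)(W), (5,6)(W) — all W, so L
(6,8): →(5,8)(W), (2,8)(W), (6,6)(W), (5,7)(W) — all W, so L
Every other cell has at least one move into one of the L cells above, so it is W.
L cells per row: a=0: 6, a=1: 2, a=2: 5, a=3: 3, a=4: 3, a=5: 5, a=6: 3; total 27.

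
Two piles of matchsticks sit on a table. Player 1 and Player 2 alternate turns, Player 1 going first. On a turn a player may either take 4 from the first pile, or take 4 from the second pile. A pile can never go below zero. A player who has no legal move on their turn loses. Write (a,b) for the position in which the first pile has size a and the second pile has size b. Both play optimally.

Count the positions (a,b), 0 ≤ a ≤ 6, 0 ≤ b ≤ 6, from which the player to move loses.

25

Classify positions by backward induction: terminal positions (no move available) are L. From any other position, the mover wins iff some move reaches an L.
Every move lowers a or b (never raises either), so fill the grid row by row in increasing a, and left to right within a row: each cell's successors are then already labelled.
      b=0  b=1  b=2  b=3  b=4  b=5  b=6
a=0:    L    L    L    L    W    W    W
a=1:    L    L    L    L    W    W    W
a=2:    L    L    L    L    W    W    W
a=3:    L    L    L    L    W    W    W
a=4:    W    W    W    W    L    L    L
a=5:    W    W    W    W    L    L    L
a=6:    W    W    W    W    L    L    L
Cells with no legal move (terminal, hence L): (0,0), (0,1), (0,2), (0,3), (1,0), (1,1), (1,2), (1,3), (2,0), (2,1), (2,2), (2,3), (3,0), (3,1), (3,2), (3,3).
The remaining L cells, each justified by listing all of its moves:
(4,4): L (options (0,4)(W), (4,0)(W) are all W)
(4,5): L (options (0,5)(W), (4,1)(W) are all W)
(4,6): L (options (0,6)(W), (4,2)(W) are all W)
(5,4): L (options (1,4)(W), (5,0)(W) are all W)
(5,5): L (options (1,5)(W), (5,1)(W) are all W)
(5,6): L (options (1,6)(W), (5,2)(W) are all W)
(6,4): L (options (2,4)(W), (6,0)(W) are all W)
(6,5): L (options (2,5)(W), (6,1)(W) are all W)
(6,6): L (options (2,6)(W), (6,2)(W) are all W)
Every other cell has at least one move into one of the L cells above, so it is W.
L cells per row: a=0: 4, a=1: 4, a=2: 4, a=3: 4, a=4: 3, a=5: 3, a=6: 3; total 25.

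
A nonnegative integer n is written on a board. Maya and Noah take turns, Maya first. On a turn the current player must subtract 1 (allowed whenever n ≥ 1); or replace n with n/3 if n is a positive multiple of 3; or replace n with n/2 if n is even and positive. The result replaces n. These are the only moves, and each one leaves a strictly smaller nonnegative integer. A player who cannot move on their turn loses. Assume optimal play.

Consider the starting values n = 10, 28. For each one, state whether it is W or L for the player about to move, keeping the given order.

10: W, 28: L

Classify positions by backward induction: terminal positions (no move available) are L. From any other position, the mover wins iff some move reaches an L.
n=0: no move → L
n=1: reaches L-position 0 → W
n=2: only reaches 1(W), which is W → L
n=3: reaches L-position 2 → W
n=4: reaches L-position 2 → W
n=5: only reaches 4(W), which is W → L
n=6: reaches L-position 2 → W
n=7: only reaches 6(W), which is W → L
n=8: reaches L-position 7 → W
n=9: only reaches 3(W), 8(W), all W → L
n=10: reaches L-position 5 → W
n=11: only reaches 10(W), which is W → L
n=12: reaches L-position 11 → W
n=13: only reaches 12(W), which is W → L
n=14: reaches L-position 7 → W
n=15: reaches L-position 5 → W
n=16: only reaches 8(W), 15(W), all W → L
n=17: reaches L-position 16 → W
n=18: reaches L-position 9 → W
n=19: only reaches 18(W), which is W → L
n=20: reaches L-position 19 → W
n=21: reaches L-position 7 → W
n=22: reaches L-position 11 → W
n=23: only reaches 22(W), which is W → L
n=24: reaches L-position 23 → W
n=25: only reaches 24(W), which is W → L
n=26: reaches L-position 13 → W
n=27: reaches L-position 9 → W
n=28: only reaches 14(W), 27(W), all W → L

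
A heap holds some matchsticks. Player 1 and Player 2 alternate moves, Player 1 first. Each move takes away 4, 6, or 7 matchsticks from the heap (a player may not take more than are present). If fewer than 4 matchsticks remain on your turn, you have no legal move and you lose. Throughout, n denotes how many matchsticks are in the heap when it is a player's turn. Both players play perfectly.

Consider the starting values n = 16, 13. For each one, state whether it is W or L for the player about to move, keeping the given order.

Positions with no move are L. A position that does have a move is losing for the player to move precisely when every available move leads to a winning position for the opponent. Fill in the labels:
n=0: no move → L
n=1: no move → L
n=2: no move → L
n=3: no move → L
n=4: can move to 0, which is L ⇒ W
n=5: can move to 1, which is L ⇒ W
n=6: can move to 2, which is L ⇒ W
n=7: can move to 3, which is L ⇒ W
n=8: can move to 2, which is L ⇒ W
n=9: can move to 3, which is L ⇒ W
n=10: can move to 3, which is L ⇒ W
n=11: moves to 7(W), 5(W), 4(W); every one is W ⇒ L
n=12: moves to 8(W), 6(W), 5(W); every one is W ⇒ L
n=13: moves to 9(W), 7(W), 6(W); every one is W ⇒ L
n=14: moves to 10(W), 8(W), 7(W); every one is W ⇒ L
n=15: can move to 11, which is L ⇒ W
n=16: can move to 12, which is L ⇒ W

16: W, 13: L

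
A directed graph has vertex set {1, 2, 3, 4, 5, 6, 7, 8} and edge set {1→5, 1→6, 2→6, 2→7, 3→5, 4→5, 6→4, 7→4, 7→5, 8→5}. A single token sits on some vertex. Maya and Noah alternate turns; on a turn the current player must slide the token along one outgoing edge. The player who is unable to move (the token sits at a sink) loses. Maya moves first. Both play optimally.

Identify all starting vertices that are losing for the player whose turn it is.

5, 6

Classify positions by backward induction: terminal positions (no move available) are L. From any other position, the mover wins iff some move reaches an L.
Every edge goes from a vertex to one that appears earlier in the order 5, 4, 6, 7, 2, 1, 8, 3, so processing vertices in that order labels each vertex after all of its successors.
5: no outgoing edge → L
4: →5(L), so W
6: →4(W) only, which is W, so L
7: →5(L), so W
2: →6(L), so W
1: →6(L), so W
8: →5(L), so W
3: →5(L), so W
Reading off the rows marked L gives the requested list; there are 2 such vertices.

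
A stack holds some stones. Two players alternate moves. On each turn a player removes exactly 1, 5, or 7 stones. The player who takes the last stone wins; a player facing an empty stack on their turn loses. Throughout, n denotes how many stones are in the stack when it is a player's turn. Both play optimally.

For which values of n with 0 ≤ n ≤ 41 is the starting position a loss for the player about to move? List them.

0, 2, 4, 6, 8, 10, 12, 14, 16, 18, 20, 22, 24, 26, 28, 30, 32, 34, 36, 38, 40

Classify positions by backward induction: terminal positions (no move available) are L. From any other position, the mover wins iff some move reaches an L.
n=0: no move → L
n=1: reaches L-position 0 → W
n=2: only reaches 1(W), which is W → L
n=3: reaches L-position 2 → W
n=4: only reaches 3(W), which is W → L
n=5: reaches L-position 4 → W
n=6: only reaches 5(W), 1(W), all W → L
n=7: reaches L-position 6 → W
n=8: only reaches 7(W), 3(W), 1(W), all W → L
n=9: reaches L-position 8 → W
n=10: only reaches 9(W), 5(W), 3(W), all W → L
n=11: reaches L-position 10 → W
n=12: only reaches 11(W), 7(W), 5(W), all W → L
n=13: reaches L-position 12 → W
n=14: only reaches 13(W), 9(W), 7(W), all W → L
n=15: reaches L-position 14 → W
n=16: only reaches 15(W), 11(W), 9(W), all W → L
n=17: reaches L-position 16 → W
n=18: only reaches 17(W), 13(W), 11(W), all W → L
n=19: reaches L-position 18 → W
n=20: only reaches 19(W), 15(W), 13(W), all W → L
n=21: reaches L-position 20 → W
n=22: only reaches 21(W), 17(W), 15(W), all W → L
n=23: reaches L-position 22 → W
n=24: only reaches 23(W), 19(W), 17(W), all W → L
n=25: reaches L-position 24 → W
n=26: only reaches 25(W), 21(W), 19(W), all W → L
n=27: reaches L-position 26 → W
n=28: only reaches 27(W), 23(W), 21(W), all W → L
n=29: reaches L-position 28 → W
n=30: only reaches 29(W), 25(W), 23(W), all W → L
n=31: reaches L-position 30 → W
n=32: only reaches 31(W), 27(W), 25(W), all W → L
n=33: reaches L-position 32 → W
n=34: only reaches 33(W), 29(W), 27(W), all W → L
n=35: reaches L-position 34 → W
n=36: only reaches 35(W), 31(W), 29(W), all W → L
n=37: reaches L-position 36 → W
n=38: only reaches 37(W), 33(W), 31(W), all W → L
n=39: reaches L-position 38 → W
n=40: only reaches 39(W), 35(W), 33(W), all W → L
n=41: reaches L-position 40 → W
Reading off the rows marked L gives the requested list; there are 21 such values of n.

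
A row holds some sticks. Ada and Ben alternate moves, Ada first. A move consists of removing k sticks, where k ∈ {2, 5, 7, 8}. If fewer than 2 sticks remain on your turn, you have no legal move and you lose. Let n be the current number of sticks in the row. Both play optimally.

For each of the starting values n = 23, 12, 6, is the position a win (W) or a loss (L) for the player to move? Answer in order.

Label each position W (a win for the player to move) or L (a loss). A position with no legal move is L; any other position is W exactly when some move reaches an L, and L when every move reaches a W.
n=0: no move → L
n=1: no move → L
n=2: →0(L), so W
n=3: →1(L), so W
n=4: →2(W) only, which is W, so L
n=5: →0(L), so W
n=6: →4(L), so W
n=7: →0(L), so W
n=8: →1(L), so W
n=9: →4(L), so W
n=10: →8(W), 5(W), 3(W), 2(W) — all W, so L
n=11: →4(L), so W
n=12: →10(L), so W
n=13: →11(W), 8(W), 6(W), 5(W) — all W, so L
n=14: →12(W), 9(W), 7(W), 6(W) — all W, so L
n=15: →13(L), so W
n=16: →14(L), so W
n=17: →10(L), so W
n=18: →13(L), so W
n=19: →14(L), so W
n=20: →13(L), so W
n=21: →14(L), so W
n=22: →14(L), so W
n=23: →21(W), 18(W), 16(W), 15(W) — all W, so L

23: L, 12: W, 6: W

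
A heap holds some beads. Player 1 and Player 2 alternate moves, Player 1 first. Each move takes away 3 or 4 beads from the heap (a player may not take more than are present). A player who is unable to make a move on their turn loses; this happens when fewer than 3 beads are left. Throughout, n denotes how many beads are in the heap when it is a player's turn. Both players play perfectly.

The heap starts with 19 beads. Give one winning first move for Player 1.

Label each position W (a win for the player to move) or L (a loss). A position with no legal move is L; any other position is W exactly when some move reaches an L, and L when every move reaches a W.
n=0: no move → L
n=1: no move → L
n=2: no move → L
n=3: →0(L), so W
n=4: →1(L), so W
n=5: →2(L), so W
n=6: →2(L), so W
n=7: →4(W), 3(W) — all W, so L
n=8: →5(W), 4(W) — all W, so L
n=9: →6(W), 5(W) — all W, so L
n=10: →7(L), so W
n=11: →8(L), so W
n=12: →9(L), so W
n=13: →9(L), so W
n=14: →11(W), 10(W) — all W, so L
n=15: →12(W), 11(W) — all W, so L
n=16: →13(W), 12(W) — all W, so L
n=17: →14(L), so W
n=18: →15(L), so W
n=19: →16(L), so W
From 19, the L positions reachable in one move are: 16, 15. Any move reaching one of these is winning.

Remove 3, leaving 16.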